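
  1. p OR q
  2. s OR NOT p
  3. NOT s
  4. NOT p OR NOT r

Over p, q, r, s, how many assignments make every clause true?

There are 2^4 = 16 truth assignments over (p, q, r, s).
Split on q. With q = true, the clauses containing q are satisfied and NOT q drops from the rest; 2 of the 2^3 = 8 assignments to the other variables satisfy what remains.
With q = false, by the same count on the reduced clause set, 0 assignments work.
Total: 2 + 0 = 2.

2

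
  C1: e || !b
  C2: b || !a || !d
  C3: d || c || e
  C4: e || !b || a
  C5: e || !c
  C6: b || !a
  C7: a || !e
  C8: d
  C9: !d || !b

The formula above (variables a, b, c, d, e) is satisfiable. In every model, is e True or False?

Suppose e = true.
From the singleton clause (a), a = true.
From the singleton clause (b), b = true.
From the singleton clause (d), d = true.
That conflicts with the unit clause (!d).
So every satisfying assignment has e = False.

False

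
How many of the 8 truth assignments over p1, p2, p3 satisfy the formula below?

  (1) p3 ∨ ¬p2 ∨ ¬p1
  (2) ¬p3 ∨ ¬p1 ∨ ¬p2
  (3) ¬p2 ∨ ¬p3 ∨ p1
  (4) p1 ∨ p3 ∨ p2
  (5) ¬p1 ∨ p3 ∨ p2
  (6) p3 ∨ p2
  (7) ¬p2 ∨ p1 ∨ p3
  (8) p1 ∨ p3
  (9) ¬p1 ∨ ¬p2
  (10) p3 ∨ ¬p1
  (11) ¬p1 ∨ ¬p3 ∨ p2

There are 2^3 = 8 truth assignments over (p1, p2, p3).
Check each against the 11 clauses (columns in the order p1, p2, p3):
  F F F  ✗ fails (p1 ∨ p3 ∨ p2)
  F F T  ✓ satisfies all
  F T F  ✗ fails (¬p2 ∨ p1 ∨ p3)
  F T T  ✗ fails (¬p2 ∨ ¬p3 ∨ p1)
  T F F  ✗ fails (¬p1 ∨ p3 ∨ p2)
  T F T  ✗ fails (¬p1 ∨ ¬p3 ∨ p2)
  T T F  ✗ fails (p3 ∨ ¬p2 ∨ ¬p1)
  T T T  ✗ fails (¬p3 ∨ ¬p1 ∨ ¬p2)
1 of the 8 rows is a model.

1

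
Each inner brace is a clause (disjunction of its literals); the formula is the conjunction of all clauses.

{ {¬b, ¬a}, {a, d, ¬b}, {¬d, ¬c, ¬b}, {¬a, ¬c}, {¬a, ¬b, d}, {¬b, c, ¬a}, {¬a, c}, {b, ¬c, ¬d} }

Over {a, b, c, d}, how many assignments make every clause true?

4

There are 2^4 = 16 truth assignments over (a, b, c, d).
Check each against the 8 clauses (columns in the order a, b, c, d):
  F F F F  ✓ satisfies all
  F F F T  ✓ satisfies all
  F F T F  ✓ satisfies all
  F F T T  ✗ fails (b ∨ ¬c ∨ ¬d)
  F T F F  ✗ fails (a ∨ d ∨ ¬b)
  F T F T  ✓ satisfies all
  F T T F  ✗ fails (a ∨ d ∨ ¬b)
  F T T T  ✗ fails (¬d ∨ ¬c ∨ ¬b)
  T F F F  ✗ fails (¬a ∨ c)
  T F F T  ✗ fails (¬a ∨ c)
  T F T F  ✗ fails (¬a ∨ ¬c)
  T F T T  ✗ fails (¬a ∨ ¬c)
  T T F F  ✗ fails (¬b ∨ ¬a)
  T T F T  ✗ fails (¬b ∨ ¬a)
  T T T F  ✗ fails (¬b ∨ ¬a)
  T T T T  ✗ fails (¬b ∨ ¬a)
4 of the 16 rows are models.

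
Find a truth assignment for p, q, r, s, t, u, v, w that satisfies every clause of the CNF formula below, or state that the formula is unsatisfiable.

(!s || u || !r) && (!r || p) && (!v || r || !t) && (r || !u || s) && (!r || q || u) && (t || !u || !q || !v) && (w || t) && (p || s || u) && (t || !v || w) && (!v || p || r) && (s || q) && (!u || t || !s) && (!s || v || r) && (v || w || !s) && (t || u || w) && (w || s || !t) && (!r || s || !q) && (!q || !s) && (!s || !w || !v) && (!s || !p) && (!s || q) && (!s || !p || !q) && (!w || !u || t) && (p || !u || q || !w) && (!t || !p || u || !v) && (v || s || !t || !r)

Suppose r = false.
Suppose v = true.
The clause (!t) is unit, so t = false.
The clause (w) is unit, so w = true.
The clause (p) is unit, so p = true.
The clause (!s) is unit, so s = false.
The clause (!u) is unit, so u = false.
The clause (q) is unit, so q = true.
Every clause now holds.

p=true; q=true; r=false; s=false; t=false; u=false; v=true; w=true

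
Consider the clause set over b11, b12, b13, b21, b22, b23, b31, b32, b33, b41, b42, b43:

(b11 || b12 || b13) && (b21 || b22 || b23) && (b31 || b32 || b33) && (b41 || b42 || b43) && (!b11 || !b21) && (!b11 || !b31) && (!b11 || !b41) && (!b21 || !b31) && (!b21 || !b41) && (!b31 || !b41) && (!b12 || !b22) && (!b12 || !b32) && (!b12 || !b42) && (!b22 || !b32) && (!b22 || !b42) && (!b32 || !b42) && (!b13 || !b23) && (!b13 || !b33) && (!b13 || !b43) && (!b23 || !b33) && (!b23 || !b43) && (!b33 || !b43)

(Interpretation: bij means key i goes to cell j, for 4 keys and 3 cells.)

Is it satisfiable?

Branch on b11: set b11 = false.
Branch on b12: set b12 = true.
Unit clause (!b22) forces b22 = false.
Unit clause (!b32) forces b32 = false.
Unit clause (!b42) forces b42 = false.
Branch on b21: set b21 = true.
Unit clause (!b31) forces b31 = false.
Unit clause (b33) forces b33 = true.
Unit clause (!b41) forces b41 = false.
Unit clause (b43) forces b43 = true.
That conflicts with the unit clause (!b43).
Undo b21 and try b21 = false.
Unit clause (b23) forces b23 = true.
Unit clause (!b13) forces b13 = false.
Unit clause (!b33) forces b33 = false.
Unit clause (b31) forces b31 = true.
Unit clause (!b41) forces b41 = false.
Unit clause (b43) forces b43 = true.
That conflicts with the unit clause (!b43).
Both values of b21 lead to a conflict.
Undo b12 and try b12 = false.
Unit clause (b13) forces b13 = true.
Unit clause (!b23) forces b23 = false.
Unit clause (!b33) forces b33 = false.
Unit clause (!b43) forces b43 = false.
Branch on b21: set b21 = true.
Unit clause (!b31) forces b31 = false.
Unit clause (b32) forces b32 = true.
Unit clause (!b41) forces b41 = false.
Unit clause (b42) forces b42 = true.
That conflicts with the unit clause (!b42).
Undo b21 and try b21 = false.
Unit clause (b22) forces b22 = true.
Unit clause (!b32) forces b32 = false.
Unit clause (b31) forces b31 = true.
Unit clause (!b41) forces b41 = false.
Unit clause (b42) forces b42 = true.
That conflicts with the unit clause (!b42).
Both values of b21 lead to a conflict.
Both values of b12 lead to a conflict.
Undo b11 and try b11 = true.
Unit clause (!b21) forces b21 = false.
Unit clause (!b31) forces b31 = false.
Unit clause (!b41) forces b41 = false.
Branch on b22: set b22 = true.
Unit clause (!b12) forces b12 = false.
Unit clause (!b32) forces b32 = false.
Unit clause (b33) forces b33 = true.
Unit clause (!b42) forces b42 = false.
Unit clause (b43) forces b43 = true.
That conflicts with the unit clause (!b43).
Undo b22 and try b22 = false.
Unit clause (b23) forces b23 = true.
Unit clause (!b13) forces b13 = false.
Unit clause (!b33) forces b33 = false.
Unit clause (b32) forces b32 = true.
Unit clause (!b12) forces b12 = false.
Unit clause (!b42) forces b42 = false.
Unit clause (b43) forces b43 = true.
That conflicts with the unit clause (!b43).
Both values of b22 lead to a conflict.
Both values of b11 lead to a conflict.
No assignment satisfies every clause.

Unsatisfiable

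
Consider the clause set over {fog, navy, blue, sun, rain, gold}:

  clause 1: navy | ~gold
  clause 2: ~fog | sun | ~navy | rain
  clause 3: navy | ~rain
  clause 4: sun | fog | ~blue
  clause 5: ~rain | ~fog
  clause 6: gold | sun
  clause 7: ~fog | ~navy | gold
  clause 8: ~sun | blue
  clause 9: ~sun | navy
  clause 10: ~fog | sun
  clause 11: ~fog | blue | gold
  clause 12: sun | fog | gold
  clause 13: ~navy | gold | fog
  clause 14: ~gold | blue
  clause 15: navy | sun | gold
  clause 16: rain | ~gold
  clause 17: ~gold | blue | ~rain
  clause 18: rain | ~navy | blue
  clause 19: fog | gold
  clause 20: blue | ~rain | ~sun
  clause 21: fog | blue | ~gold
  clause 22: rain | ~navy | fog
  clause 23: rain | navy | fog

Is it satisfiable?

Satisfiable

Case navy = 1:
Case rain = 1:
Unit clause (~fog) forces fog = 0.
Unit clause (gold) forces gold = 1.
Unit clause (blue) forces blue = 1.
Unit clause (sun) forces sun = 1.
All clauses are satisfied.
A satisfying assignment: fog=0, navy=1, blue=1, sun=1, rain=1, gold=1.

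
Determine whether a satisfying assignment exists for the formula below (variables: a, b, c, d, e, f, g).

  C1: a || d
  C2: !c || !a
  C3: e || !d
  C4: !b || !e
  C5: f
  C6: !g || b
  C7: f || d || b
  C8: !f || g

From the singleton clause (f), f = true.
From the singleton clause (g), g = true.
From the singleton clause (b), b = true.
From the singleton clause (!e), e = false.
From the singleton clause (!d), d = false.
From the singleton clause (a), a = true.
From the singleton clause (!c), c = false.
This assignment satisfies each clause.
A satisfying assignment: a=true, b=true, c=false, d=false, e=false, f=true, g=true.

Satisfiable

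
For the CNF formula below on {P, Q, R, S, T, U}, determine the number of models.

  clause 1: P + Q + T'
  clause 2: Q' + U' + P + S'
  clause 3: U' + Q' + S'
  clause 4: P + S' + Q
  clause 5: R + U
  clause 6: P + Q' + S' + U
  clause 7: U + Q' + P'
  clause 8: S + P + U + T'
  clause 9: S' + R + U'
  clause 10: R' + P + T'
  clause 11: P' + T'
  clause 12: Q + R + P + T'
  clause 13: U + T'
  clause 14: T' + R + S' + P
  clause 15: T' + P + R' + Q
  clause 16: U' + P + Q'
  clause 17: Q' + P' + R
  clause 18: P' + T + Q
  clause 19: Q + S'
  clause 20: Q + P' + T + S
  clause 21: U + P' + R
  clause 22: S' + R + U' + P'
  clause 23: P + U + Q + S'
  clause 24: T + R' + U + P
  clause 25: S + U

3

There are 2^6 = 64 truth assignments over (P, Q, R, S, T, U).
Split on R. With R = 1, the clauses containing R are satisfied and R' drops from the rest; 2 of the 2^5 = 32 assignments to the other variables satisfy what remains.
With R = 0, by the same count on the reduced clause set, 1 assignment works.
(One model: P=F, Q=F, R=F, S=F, T=F, U=T.)
Total: 2 + 1 = 3.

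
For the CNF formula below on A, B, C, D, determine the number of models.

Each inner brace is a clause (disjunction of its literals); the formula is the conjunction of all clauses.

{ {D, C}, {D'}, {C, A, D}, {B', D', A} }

There are 2^4 = 16 truth assignments over (A, B, C, D).
Check each against the 4 clauses (columns in the order A, B, C, D):
  F F F F  ✗ fails (D + C)
  F F F T  ✗ fails (D')
  F F T F  ✓ satisfies all
  F F T T  ✗ fails (D')
  F T F F  ✗ fails (D + C)
  F T F T  ✗ fails (D')
  F T T F  ✓ satisfies all
  F T T T  ✗ fails (D')
  T F F F  ✗ fails (D + C)
  T F F T  ✗ fails (D')
  T F T F  ✓ satisfies all
  T F T T  ✗ fails (D')
  T T F F  ✗ fails (D + C)
  T T F T  ✗ fails (D')
  T T T F  ✓ satisfies all
  T T T T  ✗ fails (D')
4 of the 16 rows are models.

4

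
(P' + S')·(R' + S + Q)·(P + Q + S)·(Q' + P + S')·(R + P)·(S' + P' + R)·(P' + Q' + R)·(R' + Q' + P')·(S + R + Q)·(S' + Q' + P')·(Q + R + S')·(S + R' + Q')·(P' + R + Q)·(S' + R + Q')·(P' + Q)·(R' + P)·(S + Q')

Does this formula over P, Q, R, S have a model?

Suppose P = 0.
The clause (R) is unit, so R = 1.
But (R') is also a unit clause — contradiction.
So P must be the other value — set P = 1.
The clause (S') is unit, so S = 0.
The clause (Q) is unit, so Q = 1.
But (Q') is also a unit clause — contradiction.
Both values of P lead to a conflict.
No assignment satisfies every clause.

No, unsatisfiable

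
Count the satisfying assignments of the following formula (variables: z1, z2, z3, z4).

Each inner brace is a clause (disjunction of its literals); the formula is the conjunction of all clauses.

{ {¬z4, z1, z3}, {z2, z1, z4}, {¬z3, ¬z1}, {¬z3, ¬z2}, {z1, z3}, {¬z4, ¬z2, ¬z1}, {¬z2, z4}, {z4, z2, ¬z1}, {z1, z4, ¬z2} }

2

There are 2^4 = 16 truth assignments over (z1, z2, z3, z4).
Check each against the 9 clauses (columns in the order z1, z2, z3, z4):
  F F F F  ✗ fails (z2 ∨ z1 ∨ z4)
  F F F T  ✗ fails (¬z4 ∨ z1 ∨ z3)
  F F T F  ✗ fails (z2 ∨ z1 ∨ z4)
  F F T T  ✓ satisfies all
  F T F F  ✗ fails (z1 ∨ z3)
  F T F T  ✗ fails (¬z4 ∨ z1 ∨ z3)
  F T T F  ✗ fails (¬z3 ∨ ¬z2)
  F T T T  ✗ fails (¬z3 ∨ ¬z2)
  T F F F  ✗ fails (z4 ∨ z2 ∨ ¬z1)
  T F F T  ✓ satisfies all
  T F T F  ✗ fails (¬z3 ∨ ¬z1)
  T F T T  ✗ fails (¬z3 ∨ ¬z1)
  T T F F  ✗ fails (¬z2 ∨ z4)
  T T F T  ✗ fails (¬z4 ∨ ¬z2 ∨ ¬z1)
  T T T F  ✗ fails (¬z3 ∨ ¬z1)
  T T T T  ✗ fails (¬z3 ∨ ¬z1)
2 of the 16 rows are models.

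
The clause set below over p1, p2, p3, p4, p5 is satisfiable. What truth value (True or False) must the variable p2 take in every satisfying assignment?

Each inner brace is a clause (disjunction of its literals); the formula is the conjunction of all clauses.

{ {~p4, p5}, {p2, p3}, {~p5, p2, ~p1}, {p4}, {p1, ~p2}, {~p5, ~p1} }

Suppose p2 = 1.
Unit clause (p4) forces p4 = 1.
Unit clause (p5) forces p5 = 1.
Unit clause (p1) forces p1 = 1.
But (~p1) is also a unit clause — contradiction.
So every satisfying assignment has p2 = False.

False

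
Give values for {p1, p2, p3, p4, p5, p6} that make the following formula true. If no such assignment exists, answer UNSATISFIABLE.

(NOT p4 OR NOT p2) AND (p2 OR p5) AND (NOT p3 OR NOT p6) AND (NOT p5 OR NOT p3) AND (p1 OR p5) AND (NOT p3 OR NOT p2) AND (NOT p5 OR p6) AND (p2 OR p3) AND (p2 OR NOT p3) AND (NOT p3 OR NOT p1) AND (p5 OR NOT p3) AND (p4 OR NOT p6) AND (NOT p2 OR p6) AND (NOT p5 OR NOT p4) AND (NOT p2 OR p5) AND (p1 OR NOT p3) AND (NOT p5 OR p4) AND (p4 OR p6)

UNSATISFIABLE

Case p4 = false:
(NOT p6) alone gives p6 = false.
Now (p6) is unsatisfied and unit — conflict.
That branch fails; take p4 = true instead.
(NOT p2) alone gives p2 = false.
(p5) alone gives p5 = true.
Now (NOT p5) is unsatisfied and unit — conflict.
Neither p4 = true nor p4 = false works.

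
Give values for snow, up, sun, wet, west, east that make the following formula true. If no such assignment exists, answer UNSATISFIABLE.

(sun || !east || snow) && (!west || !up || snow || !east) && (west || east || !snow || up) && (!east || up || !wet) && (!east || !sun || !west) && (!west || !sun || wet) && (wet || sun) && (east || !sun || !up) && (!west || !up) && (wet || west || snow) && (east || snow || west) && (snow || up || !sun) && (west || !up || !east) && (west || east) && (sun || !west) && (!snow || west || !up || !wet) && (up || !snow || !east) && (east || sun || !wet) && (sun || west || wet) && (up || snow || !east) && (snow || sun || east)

Branch on wet: set wet = true.
Branch on east: set east = false.
(west) alone gives west = true.
(!up) alone gives up = false.
(sun) alone gives sun = true.
(snow) alone gives snow = true.
This assignment satisfies each clause.

snow ↦ true, up ↦ false, sun ↦ true, wet ↦ true, west ↦ true, east ↦ false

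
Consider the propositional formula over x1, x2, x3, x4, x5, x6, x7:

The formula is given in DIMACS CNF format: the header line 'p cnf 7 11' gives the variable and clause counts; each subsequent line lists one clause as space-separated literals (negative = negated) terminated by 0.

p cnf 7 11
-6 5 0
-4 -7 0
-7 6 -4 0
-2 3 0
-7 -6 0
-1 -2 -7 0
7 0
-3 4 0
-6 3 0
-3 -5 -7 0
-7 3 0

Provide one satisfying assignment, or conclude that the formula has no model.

UNSATISFIABLE

The clause (x7) is unit, so x7 = True.
The clause (¬x4) is unit, so x4 = False.
The clause (¬x6) is unit, so x6 = False.
The clause (¬x3) is unit, so x3 = False.
But (x3) is also a unit clause — contradiction.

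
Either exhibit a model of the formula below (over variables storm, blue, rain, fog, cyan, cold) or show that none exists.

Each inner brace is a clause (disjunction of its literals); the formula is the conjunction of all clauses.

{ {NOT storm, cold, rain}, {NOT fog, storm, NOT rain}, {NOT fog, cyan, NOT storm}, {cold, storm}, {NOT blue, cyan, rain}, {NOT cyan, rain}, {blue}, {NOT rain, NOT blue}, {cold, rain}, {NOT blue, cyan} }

From the singleton clause (blue), blue = true.
From the singleton clause (NOT rain), rain = false.
From the singleton clause (cyan), cyan = true.
Now (NOT cyan) is unsatisfied and unit — conflict.

UNSATISFIABLE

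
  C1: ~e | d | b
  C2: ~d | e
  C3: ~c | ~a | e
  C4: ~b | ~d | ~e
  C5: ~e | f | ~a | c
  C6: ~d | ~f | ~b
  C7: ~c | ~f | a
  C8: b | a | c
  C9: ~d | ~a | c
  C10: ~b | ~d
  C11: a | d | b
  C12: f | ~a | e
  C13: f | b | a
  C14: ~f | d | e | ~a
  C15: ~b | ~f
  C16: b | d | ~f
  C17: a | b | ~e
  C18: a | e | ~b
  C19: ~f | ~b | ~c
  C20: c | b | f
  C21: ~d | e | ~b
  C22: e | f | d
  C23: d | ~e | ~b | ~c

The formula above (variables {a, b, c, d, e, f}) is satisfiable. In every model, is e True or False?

True

Suppose e = 0.
(~d) alone gives d = 0.
(f) alone gives f = 1.
(~a) alone gives a = 0.
(~c) alone gives c = 0.
(b) alone gives b = 1.
That conflicts with the unit clause (~b).
So every satisfying assignment has e = True.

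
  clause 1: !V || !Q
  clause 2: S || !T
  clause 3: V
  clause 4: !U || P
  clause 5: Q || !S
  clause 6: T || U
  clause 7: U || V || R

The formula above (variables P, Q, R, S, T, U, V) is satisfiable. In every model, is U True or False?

True

Suppose U = false.
Unit clause (V) forces V = true.
Unit clause (!Q) forces Q = false.
Unit clause (!S) forces S = false.
Unit clause (!T) forces T = false.
But (T) is also a unit clause — contradiction.
So every satisfying assignment has U = True.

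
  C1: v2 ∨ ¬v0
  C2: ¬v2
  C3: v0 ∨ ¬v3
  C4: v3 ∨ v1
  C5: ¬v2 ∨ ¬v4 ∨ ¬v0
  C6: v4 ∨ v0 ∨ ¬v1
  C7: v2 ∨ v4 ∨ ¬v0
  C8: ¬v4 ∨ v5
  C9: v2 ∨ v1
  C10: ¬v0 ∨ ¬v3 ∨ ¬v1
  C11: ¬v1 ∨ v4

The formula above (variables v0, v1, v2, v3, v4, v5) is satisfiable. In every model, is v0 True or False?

Suppose v0 = True.
From the singleton clause (v2), v2 = True.
That conflicts with the unit clause (¬v2).
So every satisfying assignment has v0 = False.

False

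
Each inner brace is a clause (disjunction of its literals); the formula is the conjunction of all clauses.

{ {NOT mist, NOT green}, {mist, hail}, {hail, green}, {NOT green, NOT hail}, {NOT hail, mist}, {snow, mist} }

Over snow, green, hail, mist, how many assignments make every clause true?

There are 2^4 = 16 truth assignments over (snow, green, hail, mist).
Split on mist. With mist = true, the clauses containing mist are satisfied and NOT mist drops from the rest; 2 of the 2^3 = 8 assignments to the other variables satisfy what remains.
With mist = false, by the same count on the reduced clause set, 0 assignments work.
(One model: snow=F, green=F, hail=T, mist=T.)
Total: 2 + 0 = 2.

2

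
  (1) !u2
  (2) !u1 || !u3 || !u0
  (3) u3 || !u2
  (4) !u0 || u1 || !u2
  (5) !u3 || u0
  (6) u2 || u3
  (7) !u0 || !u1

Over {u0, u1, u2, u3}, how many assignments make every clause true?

There are 2^4 = 16 truth assignments over (u0, u1, u2, u3).
Check each against the 7 clauses (columns in the order u0, u1, u2, u3):
  F F F F  ✗ fails (u2 || u3)
  F F F T  ✗ fails (!u3 || u0)
  F F T F  ✗ fails (!u2)
  F F T T  ✗ fails (!u2)
  F T F F  ✗ fails (u2 || u3)
  F T F T  ✗ fails (!u3 || u0)
  F T T F  ✗ fails (!u2)
  F T T T  ✗ fails (!u2)
  T F F F  ✗ fails (u2 || u3)
  T F F T  ✓ satisfies all
  T F T F  ✗ fails (!u2)
  T F T T  ✗ fails (!u2)
  T T F F  ✗ fails (u2 || u3)
  T T F T  ✗ fails (!u1 || !u3 || !u0)
  T T T F  ✗ fails (!u2)
  T T T T  ✗ fails (!u2)
1 of the 16 rows is a model.

1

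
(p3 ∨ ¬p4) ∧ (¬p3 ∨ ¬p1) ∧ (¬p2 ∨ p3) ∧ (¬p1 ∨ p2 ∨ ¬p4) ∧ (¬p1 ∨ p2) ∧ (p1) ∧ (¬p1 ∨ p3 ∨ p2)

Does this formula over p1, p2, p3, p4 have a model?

The clause (p1) is unit, so p1 = True.
The clause (¬p3) is unit, so p3 = False.
The clause (¬p4) is unit, so p4 = False.
The clause (¬p2) is unit, so p2 = False.
But (p2) is also a unit clause — contradiction.
No assignment satisfies every clause.

Unsatisfiable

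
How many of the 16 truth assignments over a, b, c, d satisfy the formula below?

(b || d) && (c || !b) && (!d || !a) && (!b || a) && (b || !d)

1

There are 2^4 = 16 truth assignments over (a, b, c, d).
Check each against the 5 clauses (columns in the order a, b, c, d):
  F F F F  ✗ fails (b || d)
  F F F T  ✗ fails (b || !d)
  F F T F  ✗ fails (b || d)
  F F T T  ✗ fails (b || !d)
  F T F F  ✗ fails (c || !b)
  F T F T  ✗ fails (c || !b)
  F T T F  ✗ fails (!b || a)
  F T T T  ✗ fails (!b || a)
  T F F F  ✗ fails (b || d)
  T F F T  ✗ fails (!d || !a)
  T F T F  ✗ fails (b || d)
  T F T T  ✗ fails (!d || !a)
  T T F F  ✗ fails (c || !b)
  T T F T  ✗ fails (c || !b)
  T T T F  ✓ satisfies all
  T T T T  ✗ fails (!d || !a)
1 of the 16 rows is a model.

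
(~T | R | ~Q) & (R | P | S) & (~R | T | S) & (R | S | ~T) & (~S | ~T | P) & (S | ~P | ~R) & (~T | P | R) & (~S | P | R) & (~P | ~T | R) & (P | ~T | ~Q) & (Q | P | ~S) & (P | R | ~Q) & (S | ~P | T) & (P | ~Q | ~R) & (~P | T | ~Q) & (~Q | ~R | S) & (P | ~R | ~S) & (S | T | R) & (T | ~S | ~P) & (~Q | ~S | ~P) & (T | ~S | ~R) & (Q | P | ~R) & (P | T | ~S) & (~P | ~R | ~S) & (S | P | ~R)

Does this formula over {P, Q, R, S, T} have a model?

No, unsatisfiable

Try T = 0.
Try R = 0.
From the singleton clause (S), S = 1.
From the singleton clause (P), P = 1.
But (~P) is also a unit clause — contradiction.
That branch fails; take R = 1 instead.
From the singleton clause (S), S = 1.
But (~S) is also a unit clause — contradiction.
Neither R = 1 nor R = 0 works.
That branch fails; take T = 1 instead.
Try R = 1.
Try S = 0.
From the singleton clause (~P), P = 0.
But (P) is also a unit clause — contradiction.
That branch fails; take S = 1 instead.
From the singleton clause (P), P = 1.
But (~P) is also a unit clause — contradiction.
Neither S = 1 nor S = 0 works.
That branch fails; take R = 0 instead.
From the singleton clause (~Q), Q = 0.
From the singleton clause (S), S = 1.
From the singleton clause (P), P = 1.
But (~P) is also a unit clause — contradiction.
Neither R = 1 nor R = 0 works.
Neither T = 1 nor T = 0 works.
No assignment satisfies every clause.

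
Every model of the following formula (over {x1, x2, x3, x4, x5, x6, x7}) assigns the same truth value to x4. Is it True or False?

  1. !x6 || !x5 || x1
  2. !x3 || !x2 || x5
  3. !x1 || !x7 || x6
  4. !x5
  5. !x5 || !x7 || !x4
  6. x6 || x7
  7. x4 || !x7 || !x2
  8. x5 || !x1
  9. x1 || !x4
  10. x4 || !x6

False

Suppose x4 = true.
From the singleton clause (!x5), x5 = false.
From the singleton clause (!x1), x1 = false.
That conflicts with the unit clause (x1).
So every satisfying assignment has x4 = False.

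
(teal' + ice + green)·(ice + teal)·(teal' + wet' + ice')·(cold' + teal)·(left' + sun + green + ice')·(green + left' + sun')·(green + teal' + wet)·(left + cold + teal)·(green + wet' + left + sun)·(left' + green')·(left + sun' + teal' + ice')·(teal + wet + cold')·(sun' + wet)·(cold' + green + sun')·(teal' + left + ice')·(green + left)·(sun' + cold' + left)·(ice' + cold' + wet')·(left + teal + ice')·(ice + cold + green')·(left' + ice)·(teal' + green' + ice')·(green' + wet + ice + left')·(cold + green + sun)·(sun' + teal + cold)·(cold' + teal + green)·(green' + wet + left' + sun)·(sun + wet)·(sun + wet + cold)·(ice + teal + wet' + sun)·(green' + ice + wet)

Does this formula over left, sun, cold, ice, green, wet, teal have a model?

Branch on ice: set ice = 0.
The clause (teal) is unit, so teal = 1.
The clause (green) is unit, so green = 1.
The clause (left') is unit, so left = 0.
The clause (cold) is unit, so cold = 1.
The clause (sun') is unit, so sun = 0.
The clause (wet) is unit, so wet = 1.
All clauses are satisfied.
A satisfying assignment: left=0; sun=0; cold=1; ice=0; green=1; wet=1; teal=1.

Yes, satisfiable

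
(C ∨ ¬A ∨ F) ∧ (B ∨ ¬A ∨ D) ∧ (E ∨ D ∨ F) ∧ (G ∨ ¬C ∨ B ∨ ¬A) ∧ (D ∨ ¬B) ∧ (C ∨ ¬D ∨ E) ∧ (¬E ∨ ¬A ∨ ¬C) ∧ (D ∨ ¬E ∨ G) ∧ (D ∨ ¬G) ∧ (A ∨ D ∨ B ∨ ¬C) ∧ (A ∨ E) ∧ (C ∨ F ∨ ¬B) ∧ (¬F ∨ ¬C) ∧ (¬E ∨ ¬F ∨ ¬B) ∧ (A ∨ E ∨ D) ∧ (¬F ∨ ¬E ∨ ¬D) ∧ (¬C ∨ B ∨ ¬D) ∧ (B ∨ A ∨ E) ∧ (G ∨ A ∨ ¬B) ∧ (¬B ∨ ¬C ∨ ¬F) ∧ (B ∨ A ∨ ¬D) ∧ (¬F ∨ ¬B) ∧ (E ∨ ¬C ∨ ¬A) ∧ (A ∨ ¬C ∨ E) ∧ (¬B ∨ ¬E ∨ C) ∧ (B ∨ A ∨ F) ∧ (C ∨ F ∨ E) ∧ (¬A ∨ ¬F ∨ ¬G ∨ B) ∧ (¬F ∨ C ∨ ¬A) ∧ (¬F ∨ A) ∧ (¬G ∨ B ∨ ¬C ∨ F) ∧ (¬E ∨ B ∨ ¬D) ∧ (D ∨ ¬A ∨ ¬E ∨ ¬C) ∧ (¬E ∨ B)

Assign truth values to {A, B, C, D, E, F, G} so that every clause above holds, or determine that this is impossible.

Branch on D: set D = True.
Branch on C: set C = True.
(¬F) alone gives F = False.
(B) alone gives B = True.
Branch on E: set E = True.
(¬A) alone gives A = False.
(G) alone gives G = True.
This assignment satisfies each clause.

A=False; B=True; C=True; D=True; E=True; F=False; G=True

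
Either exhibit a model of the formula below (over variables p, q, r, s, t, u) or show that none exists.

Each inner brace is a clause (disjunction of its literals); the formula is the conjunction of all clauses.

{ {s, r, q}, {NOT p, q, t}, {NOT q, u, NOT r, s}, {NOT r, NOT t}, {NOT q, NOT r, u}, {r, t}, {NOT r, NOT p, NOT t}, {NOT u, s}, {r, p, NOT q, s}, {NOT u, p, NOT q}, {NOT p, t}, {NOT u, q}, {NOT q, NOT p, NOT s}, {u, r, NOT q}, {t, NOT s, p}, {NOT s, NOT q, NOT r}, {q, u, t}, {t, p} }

p=false, q=false, r=false, s=true, t=true, u=false

Branch on r: set r = false.
(t) alone gives t = true.
Branch on s: set s = true.
Branch on u: set u = false.
(NOT q) alone gives q = false.
All clauses hold; p can take either value.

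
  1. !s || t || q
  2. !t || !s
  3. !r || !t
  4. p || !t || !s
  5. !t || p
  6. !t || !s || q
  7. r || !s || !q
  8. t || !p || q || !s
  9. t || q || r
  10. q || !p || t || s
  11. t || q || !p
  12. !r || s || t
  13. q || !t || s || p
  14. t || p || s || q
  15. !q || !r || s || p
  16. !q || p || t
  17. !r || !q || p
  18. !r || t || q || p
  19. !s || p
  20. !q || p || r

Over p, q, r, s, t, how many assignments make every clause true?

4

There are 2^5 = 32 truth assignments over (p, q, r, s, t).
Split on p. With p = true, the clauses containing p are satisfied and !p drops from the rest; 4 of the 2^4 = 16 assignments to the other variables satisfy what remains.
With p = false, by the same count on the reduced clause set, 0 assignments work.
(One model: p=T, q=F, r=F, s=F, t=T.)
Total: 4 + 0 = 4.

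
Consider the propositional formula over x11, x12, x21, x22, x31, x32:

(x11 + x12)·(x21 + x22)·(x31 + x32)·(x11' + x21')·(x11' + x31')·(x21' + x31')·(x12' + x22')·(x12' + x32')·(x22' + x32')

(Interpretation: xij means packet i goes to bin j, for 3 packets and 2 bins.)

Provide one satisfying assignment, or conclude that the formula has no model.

UNSATISFIABLE

Suppose x11 = 1.
From the singleton clause (x21'), x21 = 0.
From the singleton clause (x22), x22 = 1.
From the singleton clause (x31'), x31 = 0.
From the singleton clause (x32), x32 = 1.
Now (x32') is unsatisfied and unit — conflict.
So x11 must be the other value — set x11 = 0.
From the singleton clause (x12), x12 = 1.
From the singleton clause (x22'), x22 = 0.
From the singleton clause (x21), x21 = 1.
From the singleton clause (x31'), x31 = 0.
From the singleton clause (x32), x32 = 1.
Now (x32') is unsatisfied and unit — conflict.
Either choice for x11 ends in contradiction.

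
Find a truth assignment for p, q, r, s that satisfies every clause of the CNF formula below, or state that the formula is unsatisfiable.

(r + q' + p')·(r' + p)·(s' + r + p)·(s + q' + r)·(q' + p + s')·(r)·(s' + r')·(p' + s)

(r) alone gives r = 1.
(p) alone gives p = 1.
(s') alone gives s = 0.
Now (s) is unsatisfied and unit — conflict.

UNSATISFIABLE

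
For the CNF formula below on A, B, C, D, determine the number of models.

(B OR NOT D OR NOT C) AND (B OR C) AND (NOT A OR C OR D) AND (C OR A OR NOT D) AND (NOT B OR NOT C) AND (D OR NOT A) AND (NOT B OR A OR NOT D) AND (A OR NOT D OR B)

There are 2^4 = 16 truth assignments over (A, B, C, D).
Check each against the 8 clauses (columns in the order A, B, C, D):
  F F F F  ✗ fails (B OR C)
  F F F T  ✗ fails (B OR C)
  F F T F  ✓ satisfies all
  F F T T  ✗ fails (B OR NOT D OR NOT C)
  F T F F  ✓ satisfies all
  F T F T  ✗ fails (C OR A OR NOT D)
  F T T F  ✗ fails (NOT B OR NOT C)
  F T T T  ✗ fails (NOT B OR NOT C)
  T F F F  ✗ fails (B OR C)
  T F F T  ✗ fails (B OR C)
  T F T F  ✗ fails (D OR NOT A)
  T F T T  ✗ fails (B OR NOT D OR NOT C)
  T T F F  ✗ fails (NOT A OR C OR D)
  T T F T  ✓ satisfies all
  T T T F  ✗ fails (NOT B OR NOT C)
  T T T T  ✗ fails (NOT B OR NOT C)
3 of the 16 rows are models.

3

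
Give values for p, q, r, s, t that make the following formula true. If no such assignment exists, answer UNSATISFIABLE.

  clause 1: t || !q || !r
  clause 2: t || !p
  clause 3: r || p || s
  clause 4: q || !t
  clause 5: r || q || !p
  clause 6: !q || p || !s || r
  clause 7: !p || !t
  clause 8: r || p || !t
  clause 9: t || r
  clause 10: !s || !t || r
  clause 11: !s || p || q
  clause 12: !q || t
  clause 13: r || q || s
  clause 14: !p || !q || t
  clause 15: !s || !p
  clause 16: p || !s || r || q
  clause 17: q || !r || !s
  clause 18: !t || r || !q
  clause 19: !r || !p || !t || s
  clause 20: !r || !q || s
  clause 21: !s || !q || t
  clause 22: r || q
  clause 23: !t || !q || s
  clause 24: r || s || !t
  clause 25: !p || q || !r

p=false,  q=false,  r=true,  s=false,  t=false

Case t = false:
The clause (!p) is unit, so p = false.
The clause (r) is unit, so r = true.
The clause (!q) is unit, so q = false.
The clause (!s) is unit, so s = false.
All clauses are satisfied.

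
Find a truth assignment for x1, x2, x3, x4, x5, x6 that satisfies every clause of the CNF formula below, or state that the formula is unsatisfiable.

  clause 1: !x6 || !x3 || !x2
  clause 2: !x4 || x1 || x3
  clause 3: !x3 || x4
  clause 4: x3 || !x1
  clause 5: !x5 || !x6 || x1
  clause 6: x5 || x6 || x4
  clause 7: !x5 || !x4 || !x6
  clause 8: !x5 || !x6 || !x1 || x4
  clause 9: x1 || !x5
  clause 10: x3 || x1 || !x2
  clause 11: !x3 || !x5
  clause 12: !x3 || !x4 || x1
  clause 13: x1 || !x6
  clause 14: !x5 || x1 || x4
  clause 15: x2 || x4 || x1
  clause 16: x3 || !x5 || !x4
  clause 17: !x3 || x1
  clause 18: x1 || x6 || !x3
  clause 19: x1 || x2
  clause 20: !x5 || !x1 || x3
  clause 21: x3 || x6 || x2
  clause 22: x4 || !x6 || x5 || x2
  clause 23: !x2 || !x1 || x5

x1 ↦ true,  x2 ↦ false,  x3 ↦ true,  x4 ↦ true,  x5 ↦ false,  x6 ↦ true

Branch on x3: set x3 = true.
From the singleton clause (x4), x4 = true.
From the singleton clause (!x5), x5 = false.
From the singleton clause (x1), x1 = true.
From the singleton clause (!x2), x2 = false.
No clause remains; x6 is free.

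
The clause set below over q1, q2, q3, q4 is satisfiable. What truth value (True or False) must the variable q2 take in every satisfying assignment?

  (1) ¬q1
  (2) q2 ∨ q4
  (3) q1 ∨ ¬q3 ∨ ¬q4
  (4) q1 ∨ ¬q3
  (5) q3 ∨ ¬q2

False

Suppose q2 = True.
The clause (¬q1) is unit, so q1 = False.
The clause (¬q3) is unit, so q3 = False.
But (q3) is also a unit clause — contradiction.
So every satisfying assignment has q2 = False.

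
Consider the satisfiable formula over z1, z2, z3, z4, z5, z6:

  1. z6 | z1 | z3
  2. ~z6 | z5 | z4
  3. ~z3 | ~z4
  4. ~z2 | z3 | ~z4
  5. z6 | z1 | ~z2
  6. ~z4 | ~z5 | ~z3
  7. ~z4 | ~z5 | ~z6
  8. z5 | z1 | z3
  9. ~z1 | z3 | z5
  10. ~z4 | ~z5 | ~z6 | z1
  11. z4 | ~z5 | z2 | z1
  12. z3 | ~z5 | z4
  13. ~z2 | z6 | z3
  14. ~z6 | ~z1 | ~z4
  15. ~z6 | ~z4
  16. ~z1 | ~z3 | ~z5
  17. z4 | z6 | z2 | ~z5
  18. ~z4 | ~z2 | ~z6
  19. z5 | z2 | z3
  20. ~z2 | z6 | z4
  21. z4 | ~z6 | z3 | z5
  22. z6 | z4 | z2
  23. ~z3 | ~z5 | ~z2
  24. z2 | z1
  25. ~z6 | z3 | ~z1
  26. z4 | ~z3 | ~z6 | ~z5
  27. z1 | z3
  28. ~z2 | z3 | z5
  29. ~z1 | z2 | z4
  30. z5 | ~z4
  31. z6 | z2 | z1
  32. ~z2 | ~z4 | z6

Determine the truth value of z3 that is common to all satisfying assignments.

False

Suppose z3 = 1.
The clause (~z4) is unit, so z4 = 0.
Branch on z6: set z6 = 0.
The clause (~z2) is unit, so z2 = 0.
That conflicts with the unit clause (z2).
Backtrack on z6: now try z6 = 1.
The clause (z5) is unit, so z5 = 1.
That conflicts with the unit clause (~z5).
Either choice for z6 ends in contradiction.
So every satisfying assignment has z3 = False.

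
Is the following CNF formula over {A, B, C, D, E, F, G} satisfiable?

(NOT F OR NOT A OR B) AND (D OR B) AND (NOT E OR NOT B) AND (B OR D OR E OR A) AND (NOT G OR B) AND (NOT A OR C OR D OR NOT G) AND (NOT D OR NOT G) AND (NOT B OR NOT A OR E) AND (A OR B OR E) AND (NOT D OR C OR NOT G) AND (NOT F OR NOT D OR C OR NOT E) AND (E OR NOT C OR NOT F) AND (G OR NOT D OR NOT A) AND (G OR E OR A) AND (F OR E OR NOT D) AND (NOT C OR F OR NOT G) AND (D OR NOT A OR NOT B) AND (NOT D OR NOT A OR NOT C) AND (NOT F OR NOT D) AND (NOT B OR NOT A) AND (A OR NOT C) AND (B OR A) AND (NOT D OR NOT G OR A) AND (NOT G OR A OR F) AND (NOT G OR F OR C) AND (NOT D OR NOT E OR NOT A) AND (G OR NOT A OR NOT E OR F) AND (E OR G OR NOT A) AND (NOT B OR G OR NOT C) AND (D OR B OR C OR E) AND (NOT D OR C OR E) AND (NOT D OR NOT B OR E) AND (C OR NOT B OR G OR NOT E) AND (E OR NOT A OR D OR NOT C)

Satisfiable

Case D = false:
Unit clause (B) forces B = true.
Unit clause (NOT E) forces E = false.
Unit clause (NOT A) forces A = false.
Unit clause (G) forces G = true.
Unit clause (NOT C) forces C = false.
Unit clause (F) forces F = true.
This assignment satisfies each clause.
A satisfying assignment: A: false,  B: true,  C: false,  D: false,  E: false,  F: true,  G: true.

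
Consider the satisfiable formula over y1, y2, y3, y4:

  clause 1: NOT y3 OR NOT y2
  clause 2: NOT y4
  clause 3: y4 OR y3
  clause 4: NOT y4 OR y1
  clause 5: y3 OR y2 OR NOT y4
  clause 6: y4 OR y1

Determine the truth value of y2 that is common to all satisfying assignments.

Suppose y2 = true.
The clause (NOT y3) is unit, so y3 = false.
The clause (NOT y4) is unit, so y4 = false.
Now (y4) is unsatisfied and unit — conflict.
So every satisfying assignment has y2 = False.

False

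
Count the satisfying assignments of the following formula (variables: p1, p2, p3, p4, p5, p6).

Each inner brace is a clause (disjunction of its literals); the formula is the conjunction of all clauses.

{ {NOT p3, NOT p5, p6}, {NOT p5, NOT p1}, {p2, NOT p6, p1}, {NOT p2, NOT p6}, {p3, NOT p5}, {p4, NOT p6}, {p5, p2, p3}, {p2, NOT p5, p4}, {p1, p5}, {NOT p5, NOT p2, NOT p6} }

There are 2^6 = 64 truth assignments over (p1, p2, p3, p4, p5, p6).
Split on p3. With p3 = true, the clauses containing p3 are satisfied and NOT p3 drops from the rest; 5 of the 2^5 = 32 assignments to the other variables satisfy what remains.
With p3 = false, by the same count on the reduced clause set, 2 assignments work.
(One model: p1=T, p2=F, p3=T, p4=F, p5=F, p6=F.)
Total: 5 + 2 = 7.

7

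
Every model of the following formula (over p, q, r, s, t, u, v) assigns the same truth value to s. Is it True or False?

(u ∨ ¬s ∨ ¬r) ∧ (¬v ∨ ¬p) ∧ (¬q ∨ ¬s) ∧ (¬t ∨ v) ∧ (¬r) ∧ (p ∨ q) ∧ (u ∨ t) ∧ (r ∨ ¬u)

Suppose s = True.
The clause (¬q) is unit, so q = False.
The clause (¬r) is unit, so r = False.
The clause (p) is unit, so p = True.
The clause (¬v) is unit, so v = False.
The clause (¬t) is unit, so t = False.
The clause (u) is unit, so u = True.
That conflicts with the unit clause (¬u).
So every satisfying assignment has s = False.

False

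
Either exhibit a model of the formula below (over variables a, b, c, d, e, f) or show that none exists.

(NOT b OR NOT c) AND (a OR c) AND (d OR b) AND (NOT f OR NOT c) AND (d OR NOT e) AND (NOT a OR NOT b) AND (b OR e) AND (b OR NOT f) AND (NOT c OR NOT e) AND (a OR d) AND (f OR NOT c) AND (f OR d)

a ↦ true,  b ↦ false,  c ↦ false,  d ↦ true,  e ↦ true,  f ↦ false

Try b = false.
From the singleton clause (d), d = true.
From the singleton clause (e), e = true.
From the singleton clause (NOT f), f = false.
From the singleton clause (NOT c), c = false.
From the singleton clause (a), a = true.
Every clause now holds.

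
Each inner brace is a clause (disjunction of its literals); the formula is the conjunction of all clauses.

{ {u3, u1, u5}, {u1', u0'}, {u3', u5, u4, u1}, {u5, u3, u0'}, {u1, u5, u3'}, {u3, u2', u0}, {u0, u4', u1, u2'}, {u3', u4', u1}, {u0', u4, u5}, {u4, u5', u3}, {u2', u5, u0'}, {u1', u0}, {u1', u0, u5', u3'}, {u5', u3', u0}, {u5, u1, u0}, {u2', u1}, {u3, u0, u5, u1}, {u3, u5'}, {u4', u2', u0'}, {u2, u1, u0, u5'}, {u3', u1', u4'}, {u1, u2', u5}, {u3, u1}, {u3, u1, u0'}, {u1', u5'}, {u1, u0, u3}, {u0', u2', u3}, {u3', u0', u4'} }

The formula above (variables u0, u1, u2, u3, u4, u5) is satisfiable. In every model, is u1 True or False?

Suppose u1 = 1.
(u0') alone gives u0 = 0.
Now (u0) is unsatisfied and unit — conflict.
So every satisfying assignment has u1 = False.

False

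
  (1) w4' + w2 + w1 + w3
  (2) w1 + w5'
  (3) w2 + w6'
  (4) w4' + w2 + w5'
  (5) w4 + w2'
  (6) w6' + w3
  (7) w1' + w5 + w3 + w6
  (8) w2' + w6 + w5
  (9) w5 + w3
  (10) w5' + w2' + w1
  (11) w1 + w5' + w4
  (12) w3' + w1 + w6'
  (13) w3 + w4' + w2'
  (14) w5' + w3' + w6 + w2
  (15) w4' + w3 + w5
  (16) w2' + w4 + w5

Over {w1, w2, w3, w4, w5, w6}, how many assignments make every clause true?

There are 2^6 = 64 truth assignments over (w1, w2, w3, w4, w5, w6).
Split on w3. With w3 = 1, the clauses containing w3 are satisfied and w3' drops from the rest; 7 of the 2^5 = 32 assignments to the other variables satisfy what remains.
With w3 = 0, by the same count on the reduced clause set, 1 assignment works.
Total: 7 + 1 = 8.

8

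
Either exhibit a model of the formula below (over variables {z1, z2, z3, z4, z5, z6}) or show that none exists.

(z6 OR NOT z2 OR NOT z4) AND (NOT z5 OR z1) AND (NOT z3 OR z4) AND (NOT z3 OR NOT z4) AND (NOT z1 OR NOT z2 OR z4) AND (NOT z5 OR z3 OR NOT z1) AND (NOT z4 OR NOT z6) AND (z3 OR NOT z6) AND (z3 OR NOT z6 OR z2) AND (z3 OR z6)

UNSATISFIABLE

Case z5 = false:
Case z3 = false:
Unit clause (NOT z6) forces z6 = false.
That conflicts with the unit clause (z6).
Backtrack on z3: now try z3 = true.
Unit clause (z4) forces z4 = true.
That conflicts with the unit clause (NOT z4).
Both values of z3 lead to a conflict.
Backtrack on z5: now try z5 = true.
Unit clause (z1) forces z1 = true.
Unit clause (z3) forces z3 = true.
Unit clause (z4) forces z4 = true.
That conflicts with the unit clause (NOT z4).
Both values of z5 lead to a conflict.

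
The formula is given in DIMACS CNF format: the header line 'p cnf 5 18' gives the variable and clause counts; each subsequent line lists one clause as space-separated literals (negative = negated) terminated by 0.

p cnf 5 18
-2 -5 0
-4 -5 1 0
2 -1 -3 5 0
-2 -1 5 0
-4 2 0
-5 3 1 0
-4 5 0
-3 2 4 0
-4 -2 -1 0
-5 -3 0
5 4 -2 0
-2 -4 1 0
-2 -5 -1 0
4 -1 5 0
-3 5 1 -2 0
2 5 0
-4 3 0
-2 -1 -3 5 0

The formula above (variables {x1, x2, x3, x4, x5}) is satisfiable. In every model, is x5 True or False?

Suppose x5 = False.
The clause (¬x4) is unit, so x4 = False.
The clause (¬x2) is unit, so x2 = False.
That conflicts with the unit clause (x2).
So every satisfying assignment has x5 = True.

True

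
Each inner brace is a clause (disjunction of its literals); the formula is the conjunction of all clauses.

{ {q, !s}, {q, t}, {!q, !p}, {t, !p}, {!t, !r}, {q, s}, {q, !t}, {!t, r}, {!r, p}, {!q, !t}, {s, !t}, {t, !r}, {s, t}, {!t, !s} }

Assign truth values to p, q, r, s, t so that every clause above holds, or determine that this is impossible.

Case q = true:
The clause (!p) is unit, so p = false.
The clause (!r) is unit, so r = false.
The clause (!t) is unit, so t = false.
The clause (s) is unit, so s = true.
This assignment satisfies each clause.

p ↦ false,  q ↦ true,  r ↦ false,  s ↦ true,  t ↦ false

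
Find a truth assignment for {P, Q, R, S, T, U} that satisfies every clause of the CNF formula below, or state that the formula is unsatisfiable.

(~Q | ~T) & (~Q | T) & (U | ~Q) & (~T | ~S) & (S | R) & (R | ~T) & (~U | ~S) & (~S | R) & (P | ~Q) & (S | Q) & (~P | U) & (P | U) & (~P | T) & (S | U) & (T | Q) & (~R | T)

Branch on Q: set Q = 0.
From the singleton clause (S), S = 1.
From the singleton clause (~T), T = 0.
But (T) is also a unit clause — contradiction.
So Q must be the other value — set Q = 1.
From the singleton clause (~T), T = 0.
But (T) is also a unit clause — contradiction.
Either choice for Q ends in contradiction.

UNSATISFIABLE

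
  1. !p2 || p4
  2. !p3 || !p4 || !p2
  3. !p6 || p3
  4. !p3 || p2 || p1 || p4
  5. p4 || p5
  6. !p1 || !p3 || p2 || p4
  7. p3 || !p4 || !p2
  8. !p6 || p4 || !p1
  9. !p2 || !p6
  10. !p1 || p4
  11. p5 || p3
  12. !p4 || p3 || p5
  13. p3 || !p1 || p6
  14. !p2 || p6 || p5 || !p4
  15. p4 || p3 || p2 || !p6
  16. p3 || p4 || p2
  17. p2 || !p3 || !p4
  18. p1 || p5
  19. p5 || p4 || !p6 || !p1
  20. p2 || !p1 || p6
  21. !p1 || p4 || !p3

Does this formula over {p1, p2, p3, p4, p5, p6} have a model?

Satisfiable

Try p2 = false.
Try p6 = false.
Unit clause (!p1) forces p1 = false.
Unit clause (p5) forces p5 = true.
Try p3 = false.
Unit clause (p4) forces p4 = true.
Every clause now holds.
A satisfying assignment: p1 ↦ false; p2 ↦ false; p3 ↦ false; p4 ↦ true; p5 ↦ true; p6 ↦ false.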